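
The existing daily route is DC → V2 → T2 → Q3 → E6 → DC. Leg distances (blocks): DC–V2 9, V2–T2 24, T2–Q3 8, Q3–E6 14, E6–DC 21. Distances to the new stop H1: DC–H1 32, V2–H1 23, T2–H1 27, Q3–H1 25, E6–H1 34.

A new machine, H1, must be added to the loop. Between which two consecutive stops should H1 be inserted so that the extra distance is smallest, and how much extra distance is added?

+26 blocks — insert H1 between V2 and T2.

Insertion cost between consecutive stops i–j is d(i,H1) + d(H1,j) − d(i,j):
  between DC and V2: 32 + 23 − 9 = 46
  between V2 and T2: 23 + 27 − 24 = 26
  between T2 and Q3: 27 + 25 − 8 = 44
  between Q3 and E6: 25 + 34 − 14 = 45
  between E6 and DC: 34 + 32 − 21 = 45
Cheapest insertion is between V2 and T2, adding 26.
New total = 76 + 26 = 102.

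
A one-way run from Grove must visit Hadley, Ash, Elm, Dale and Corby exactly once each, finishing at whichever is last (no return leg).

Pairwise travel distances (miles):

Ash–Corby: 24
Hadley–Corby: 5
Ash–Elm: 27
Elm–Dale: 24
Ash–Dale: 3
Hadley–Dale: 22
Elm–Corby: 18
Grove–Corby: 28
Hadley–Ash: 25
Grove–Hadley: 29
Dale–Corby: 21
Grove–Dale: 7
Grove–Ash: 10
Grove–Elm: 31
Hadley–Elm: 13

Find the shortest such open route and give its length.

Minimum one-way distance = 52 miles.

There are 5! = 120 possible orderings.
Grove → Hadley → Ash → Elm → Dale → Corby: 29+25+27+24+21 = 126
Grove → Hadley → Ash → Elm → Corby → Dale: 29+25+27+18+21 = 120
Grove → Hadley → Ash → Dale → Elm → Corby: 29+25+3+24+18 = 99
Grove → Hadley → Ash → Dale → Corby → Elm: 29+25+3+21+18 = 96
Grove → Hadley → Ash → Corby → Elm → Dale: 29+25+24+18+24 = 120
Grove → Hadley → Ash → Corby → Dale → Elm: 29+25+24+21+24 = 123
Grove → Hadley → Elm → Ash → Dale → Corby: 29+13+27+3+21 = 93
Grove → Hadley → Elm → Ash → Corby → Dale: 29+13+27+24+21 = 114
Grove → Hadley → Elm → Dale → Ash → Corby: 29+13+24+3+24 = 93
Grove → Hadley → Elm → Dale → Corby → Ash: 29+13+24+21+24 = 111
Grove → Hadley → Elm → Corby → Ash → Dale: 29+13+18+24+3 = 87
Grove → Hadley → Elm → Corby → Dale → Ash: 29+13+18+21+3 = 84
Grove → Hadley → Dale → Ash → Elm → Corby: 29+22+3+27+18 = 99
Grove → Hadley → Dale → Ash → Corby → Elm: 29+22+3+24+18 = 96
… (106 more)
Grove → Ash → Dale → Corby → Hadley → Elm: 10+3+21+5+13 = 52  ← best
The minimum is 52.
One shortest path: Grove → Ash → Dale → Corby → Hadley → Elm.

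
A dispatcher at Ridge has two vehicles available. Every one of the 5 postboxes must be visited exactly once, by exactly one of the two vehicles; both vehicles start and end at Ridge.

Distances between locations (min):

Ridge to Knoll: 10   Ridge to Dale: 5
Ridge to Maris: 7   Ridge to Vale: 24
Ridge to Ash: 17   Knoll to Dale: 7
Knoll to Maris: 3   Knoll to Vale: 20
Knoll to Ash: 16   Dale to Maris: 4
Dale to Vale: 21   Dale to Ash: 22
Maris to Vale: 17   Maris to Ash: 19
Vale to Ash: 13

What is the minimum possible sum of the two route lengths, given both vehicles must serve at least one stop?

70 min — the smallest possible combined total.

There are 2^4 − 1 = 15 ways to divide the 5 stops into two non-empty groups. For each, the best each vehicle can do is its own shortest tour through its group:
  {Knoll} + {Dale, Maris, Vale, Ash}: 20 + 56 = 76
  {Dale} + {Knoll, Maris, Vale, Ash}: 10 + 60 = 70
  {Knoll, Dale} + {Maris, Vale, Ash}: 22 + 54 = 76
  {Maris} + {Knoll, Dale, Vale, Ash}: 14 + 62 = 76
  {Knoll, Maris} + {Dale, Vale, Ash}: 20 + 56 = 76
  {Dale, Maris} + {Knoll, Vale, Ash}: 16 + 60 = 76
  … (15 splits in total)
Best: vehicle 1 Ridge → Dale → Ridge = 10; vehicle 2 Ridge → Knoll → Maris → Vale → Ash → Ridge = 60; combined 70.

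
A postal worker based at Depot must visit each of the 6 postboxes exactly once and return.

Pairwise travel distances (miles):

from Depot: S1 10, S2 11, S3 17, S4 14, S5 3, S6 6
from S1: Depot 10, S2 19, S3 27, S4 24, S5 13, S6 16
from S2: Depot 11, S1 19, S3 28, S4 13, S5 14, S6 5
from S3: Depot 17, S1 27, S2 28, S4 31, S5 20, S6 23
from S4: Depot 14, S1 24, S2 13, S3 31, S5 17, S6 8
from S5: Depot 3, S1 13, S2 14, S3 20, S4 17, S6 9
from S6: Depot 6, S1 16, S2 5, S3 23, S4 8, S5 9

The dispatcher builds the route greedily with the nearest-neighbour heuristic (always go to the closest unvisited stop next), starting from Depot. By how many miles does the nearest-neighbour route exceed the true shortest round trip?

Depot: S5=3, S6=6, S1=10, S2=11, S4=14, S3=17 ⇒ S5
S5: S6=9, S1=13, S2=14, S4=17, S3=20 ⇒ S6
S6: S2=5, S4=8, S1=16, S3=23 ⇒ S2
S2: S4=13, S1=19, S3=28 ⇒ S4
S4: S1=24, S3=31 ⇒ S1
S1: S3=27 ⇒ S3
NN route Depot → S5 → S6 → S2 → S4 → S1 → S3 → Depot costs 98.
Optimal: Depot → S1 → S2 → S4 → S6 → S3 → S5 → Depot costs 96 (by enumerating all 360 distinct tours).
Excess = 98 − 96 = 2.

The nearest-neighbour route is 2 miles longer than optimal.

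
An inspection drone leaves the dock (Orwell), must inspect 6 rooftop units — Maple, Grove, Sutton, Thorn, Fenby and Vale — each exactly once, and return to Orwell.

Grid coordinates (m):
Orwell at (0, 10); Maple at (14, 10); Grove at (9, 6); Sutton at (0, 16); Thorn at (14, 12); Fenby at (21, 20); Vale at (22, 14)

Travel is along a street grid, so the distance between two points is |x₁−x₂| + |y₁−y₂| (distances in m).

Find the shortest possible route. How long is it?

With 6 stops there are 6!/2 = 360 distinct round trips (a route and its reverse cost the same).
Orwell→Maple→Grove→Sutton→Thorn→Fenby→Vale→Orwell: 14+9+19+18+15+7+26 = 108
Orwell→Maple→Grove→Sutton→Thorn→Vale→Fenby→Orwell: 14+9+19+18+10+7+31 = 108
Orwell→Maple→Grove→Sutton→Fenby→Thorn→Vale→Orwell: 14+9+19+25+15+10+26 = 118
Orwell→Maple→Grove→Sutton→Fenby→Vale→Thorn→Orwell: 14+9+19+25+7+10+16 = 100
Orwell→Maple→Grove→Sutton→Vale→Thorn→Fenby→Orwell: 14+9+19+24+10+15+31 = 122
Orwell→Maple→Grove→Sutton→Vale→Fenby→Thorn→Orwell: 14+9+19+24+7+15+16 = 104
Orwell→Maple→Grove→Thorn→Sutton→Fenby→Vale→Orwell: 14+9+11+18+25+7+26 = 110
Orwell→Maple→Grove→Thorn→Sutton→Vale→Fenby→Orwell: 14+9+11+18+24+7+31 = 114
… (352 more)
Orwell→Grove→Maple→Thorn→Vale→Fenby→Sutton→Orwell: 13+9+2+10+7+25+6 = 72  ← best
The minimum is 72.
One optimal route: Orwell → Grove → Maple → Thorn → Vale → Fenby → Sutton → Orwell (or its reverse).

72 m — the shortest possible round trip.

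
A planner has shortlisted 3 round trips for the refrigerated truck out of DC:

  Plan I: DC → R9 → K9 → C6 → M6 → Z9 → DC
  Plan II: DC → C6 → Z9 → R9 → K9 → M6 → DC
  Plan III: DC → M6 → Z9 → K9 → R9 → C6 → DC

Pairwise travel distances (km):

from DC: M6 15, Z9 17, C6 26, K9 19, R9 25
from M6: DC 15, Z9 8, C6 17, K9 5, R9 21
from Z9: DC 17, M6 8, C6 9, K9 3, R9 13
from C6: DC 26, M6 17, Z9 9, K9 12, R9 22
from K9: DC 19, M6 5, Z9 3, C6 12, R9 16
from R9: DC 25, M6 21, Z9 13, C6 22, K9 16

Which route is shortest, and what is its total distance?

Shortest is Plan II, total 84 km.

Plan I: 25 + 16 + 12 + 17 + 8 + 17 = 95
Plan II: 26 + 9 + 13 + 16 + 5 + 15 = 84
Plan III: 15 + 8 + 3 + 16 + 22 + 26 = 90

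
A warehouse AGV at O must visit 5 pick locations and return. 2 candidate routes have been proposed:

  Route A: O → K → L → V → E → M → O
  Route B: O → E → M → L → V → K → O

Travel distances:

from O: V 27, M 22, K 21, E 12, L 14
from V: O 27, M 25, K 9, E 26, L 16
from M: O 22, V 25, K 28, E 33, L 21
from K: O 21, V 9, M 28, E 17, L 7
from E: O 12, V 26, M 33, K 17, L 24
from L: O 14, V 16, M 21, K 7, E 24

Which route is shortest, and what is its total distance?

Shortest is Route B, total 112.

Route A: 21 + 7 + 16 + 26 + 33 + 22 = 125
Route B: 12 + 33 + 21 + 16 + 9 + 21 = 112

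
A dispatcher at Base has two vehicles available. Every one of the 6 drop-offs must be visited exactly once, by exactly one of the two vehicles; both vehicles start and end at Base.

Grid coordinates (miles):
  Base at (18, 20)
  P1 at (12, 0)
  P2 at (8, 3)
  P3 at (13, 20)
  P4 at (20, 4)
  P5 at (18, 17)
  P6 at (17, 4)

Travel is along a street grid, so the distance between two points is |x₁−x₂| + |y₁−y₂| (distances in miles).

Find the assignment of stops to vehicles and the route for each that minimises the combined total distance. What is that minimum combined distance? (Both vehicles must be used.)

70 miles — the smallest possible combined total.

Try each way of splitting the stops between the two vehicles (each non-empty) and, for each split, find the best tour for each vehicle:
  {P1} + {P2, P3, P4, P5, P6}: 52 + 58 = 110
  {P2} + {P1, P3, P4, P5, P6}: 54 + 56 = 110
  {P1, P2} + {P3, P4, P5, P6}: 60 + 46 = 106
  {P3} + {P1, P2, P4, P5, P6}: 10 + 64 = 74
  {P1, P3} + {P2, P4, P5, P6}: 52 + 58 = 110
  {P2, P3} + {P1, P4, P5, P6}: 54 + 56 = 110
  … (31 splits in total)
  {P5} + {P1, P2, P3, P4, P6}: 6 + 64 = 70  ← best
Best: vehicle 1 Base → P5 → Base = 6; vehicle 2 Base → P3 → P1 → P2 → P6 → P4 → Base = 64; combined 70.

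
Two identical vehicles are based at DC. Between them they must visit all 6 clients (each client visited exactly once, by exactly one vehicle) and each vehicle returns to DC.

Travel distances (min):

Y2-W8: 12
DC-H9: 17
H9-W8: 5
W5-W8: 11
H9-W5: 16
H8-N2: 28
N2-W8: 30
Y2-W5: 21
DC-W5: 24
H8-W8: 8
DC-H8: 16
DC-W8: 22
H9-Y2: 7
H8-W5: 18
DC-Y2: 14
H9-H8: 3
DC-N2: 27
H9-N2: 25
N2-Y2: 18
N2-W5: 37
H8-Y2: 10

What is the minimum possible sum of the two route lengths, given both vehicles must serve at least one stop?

Try each way of splitting the stops between the two vehicles (each non-empty) and, for each split, find the best tour for each vehicle:
  {H9} + {H8, N2, Y2, W5, W8}: 34 + 98 = 132
  {H8} + {H9, N2, Y2, W5, W8}: 32 + 92 = 124
  {H9, H8} + {N2, Y2, W5, W8}: 36 + 92 = 128
  {N2} + {H9, H8, Y2, W5, W8}: 54 + 67 = 121
  {H9, N2} + {H8, Y2, W5, W8}: 69 + 67 = 136
  {H8, N2} + {H9, Y2, W5, W8}: 71 + 61 = 132
  … (31 splits in total)
  {N2, Y2} + {H9, H8, W5, W8}: 59 + 59 = 118  ← best
Best: vehicle 1 DC → N2 → Y2 → DC = 59; vehicle 2 DC → H8 → H9 → W8 → W5 → DC = 59; combined 118.

118 min — the smallest possible combined total.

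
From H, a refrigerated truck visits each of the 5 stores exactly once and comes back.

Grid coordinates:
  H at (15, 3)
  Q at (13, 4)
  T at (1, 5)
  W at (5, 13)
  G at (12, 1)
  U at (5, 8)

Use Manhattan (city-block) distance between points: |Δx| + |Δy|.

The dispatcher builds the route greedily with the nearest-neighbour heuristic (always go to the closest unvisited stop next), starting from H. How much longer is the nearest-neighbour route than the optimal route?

Excess over optimum: 2.

H: Q=3, G=5, U=15, T=16, W=20 ⇒ Q
Q: G=4, U=12, T=13, W=17 ⇒ G
G: U=14, T=15, W=19 ⇒ U
U: W=5, T=7 ⇒ W
W: T=12 ⇒ T
NN route H → Q → G → U → W → T → H costs 54.
Optimal: H → Q → T → W → U → G → H costs 52 (by enumerating all 60 distinct tours).
Excess = 54 − 52 = 2.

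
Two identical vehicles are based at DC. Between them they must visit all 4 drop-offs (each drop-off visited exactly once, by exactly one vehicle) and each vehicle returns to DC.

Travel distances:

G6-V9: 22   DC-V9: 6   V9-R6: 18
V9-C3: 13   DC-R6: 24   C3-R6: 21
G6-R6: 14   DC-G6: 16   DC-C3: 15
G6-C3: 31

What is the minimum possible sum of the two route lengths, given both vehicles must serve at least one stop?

Check every non-empty split of the stops between the two vehicles; for each half take its own optimal tour:
  {G6} + {V9, C3, R6}: 32 + 60 = 92
  {V9} + {G6, C3, R6}: 12 + 66 = 78
  {G6, V9} + {C3, R6}: 44 + 60 = 104
  {C3} + {G6, V9, R6}: 30 + 54 = 84
  {G6, C3} + {V9, R6}: 62 + 48 = 110
  {V9, C3} + {G6, R6}: 34 + 54 = 88
  … (7 splits in total)
Best: vehicle 1 DC → V9 → DC = 12; vehicle 2 DC → G6 → R6 → C3 → DC = 66; combined 78.

78 — the smallest possible combined total.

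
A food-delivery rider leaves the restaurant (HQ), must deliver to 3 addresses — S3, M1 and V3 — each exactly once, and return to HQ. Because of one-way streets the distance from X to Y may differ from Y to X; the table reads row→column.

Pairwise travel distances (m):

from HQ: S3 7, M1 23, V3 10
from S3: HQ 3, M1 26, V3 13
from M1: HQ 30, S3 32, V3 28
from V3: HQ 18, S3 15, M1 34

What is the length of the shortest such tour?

Minimum total distance: 69 m.

HQ - S3 - M1 - V3 - HQ: 7+26+28+18 = 79
HQ - S3 - V3 - M1 - HQ: 7+13+34+30 = 84
HQ - M1 - S3 - V3 - HQ: 23+32+13+18 = 86
HQ - M1 - V3 - S3 - HQ: 23+28+15+3 = 69
HQ - V3 - S3 - M1 - HQ: 10+15+26+30 = 81
HQ - V3 - M1 - S3 - HQ: 10+34+32+3 = 79
The minimum is 69.
One optimal route: HQ → M1 → V3 → S3 → HQ.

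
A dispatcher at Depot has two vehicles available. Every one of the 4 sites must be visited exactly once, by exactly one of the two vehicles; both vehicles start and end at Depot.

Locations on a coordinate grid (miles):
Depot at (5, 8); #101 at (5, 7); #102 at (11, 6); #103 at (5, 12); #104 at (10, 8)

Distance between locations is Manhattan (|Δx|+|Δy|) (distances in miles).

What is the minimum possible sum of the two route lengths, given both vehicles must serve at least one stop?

There are 2^3 − 1 = 7 ways to divide the 4 stops into two non-empty groups. For each, the best each vehicle can do is its own shortest tour through its group:
  {#101} + {#102, #103, #104}: 2 + 24 = 26
  {#102} + {#101, #103, #104}: 16 + 20 = 36
  {#101, #102} + {#103, #104}: 16 + 18 = 34
  {#103} + {#101, #102, #104}: 8 + 16 = 24
  {#101, #103} + {#102, #104}: 10 + 16 = 26
  {#102, #103} + {#101, #104}: 24 + 12 = 36
  … (7 splits in total)
Best: vehicle 1 Depot → #103 → Depot = 8; vehicle 2 Depot → #101 → #102 → #104 → Depot = 16; combined 24.

24 miles — the smallest possible combined total.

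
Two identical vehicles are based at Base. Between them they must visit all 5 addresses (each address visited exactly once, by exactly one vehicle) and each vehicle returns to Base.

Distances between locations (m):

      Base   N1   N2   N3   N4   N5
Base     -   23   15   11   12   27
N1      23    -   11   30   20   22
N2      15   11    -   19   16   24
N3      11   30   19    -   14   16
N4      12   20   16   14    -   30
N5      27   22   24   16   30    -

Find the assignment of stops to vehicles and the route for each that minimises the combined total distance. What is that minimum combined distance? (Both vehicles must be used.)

99 m — the smallest possible combined total.

Try each way of splitting the stops between the two vehicles (each non-empty) and, for each split, find the best tour for each vehicle:
  {N1} + {N2, N3, N4, N5}: 46 + 79 = 125
  {N2} + {N1, N3, N4, N5}: 30 + 81 = 111
  {N1, N2} + {N3, N4, N5}: 49 + 69 = 118
  {N3} + {N1, N2, N4, N5}: 22 + 88 = 110
  {N1, N3} + {N2, N4, N5}: 64 + 79 = 143
  {N2, N3} + {N1, N4, N5}: 45 + 81 = 126
  … (15 splits in total)
  {N4} + {N1, N2, N3, N5}: 24 + 75 = 99  ← best
Best: vehicle 1 Base → N4 → Base = 24; vehicle 2 Base → N2 → N1 → N5 → N3 → Base = 75; combined 99.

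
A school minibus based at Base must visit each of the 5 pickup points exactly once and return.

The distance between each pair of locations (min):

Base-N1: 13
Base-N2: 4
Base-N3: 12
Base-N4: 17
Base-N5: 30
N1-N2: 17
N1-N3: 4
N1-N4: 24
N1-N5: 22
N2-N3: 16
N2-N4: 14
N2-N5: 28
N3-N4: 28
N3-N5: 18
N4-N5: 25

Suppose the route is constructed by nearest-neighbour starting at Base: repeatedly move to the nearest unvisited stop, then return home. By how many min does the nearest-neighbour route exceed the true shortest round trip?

The nearest-neighbour route is 16 min longer than optimal.

Base: N2=4, N3=12, N1=13, N4=17, N5=30 ⇒ N2
N2: N4=14, N3=16, N1=17, N5=28 ⇒ N4
N4: N1=24, N5=25, N3=28 ⇒ N1
N1: N3=4, N5=22 ⇒ N3
N3: N5=18 ⇒ N5
NN route Base → N2 → N4 → N1 → N3 → N5 → Base costs 94.
Optimal: Base → N1 → N3 → N5 → N4 → N2 → Base costs 78 (by enumerating all 60 distinct tours).
Excess = 94 − 78 = 16.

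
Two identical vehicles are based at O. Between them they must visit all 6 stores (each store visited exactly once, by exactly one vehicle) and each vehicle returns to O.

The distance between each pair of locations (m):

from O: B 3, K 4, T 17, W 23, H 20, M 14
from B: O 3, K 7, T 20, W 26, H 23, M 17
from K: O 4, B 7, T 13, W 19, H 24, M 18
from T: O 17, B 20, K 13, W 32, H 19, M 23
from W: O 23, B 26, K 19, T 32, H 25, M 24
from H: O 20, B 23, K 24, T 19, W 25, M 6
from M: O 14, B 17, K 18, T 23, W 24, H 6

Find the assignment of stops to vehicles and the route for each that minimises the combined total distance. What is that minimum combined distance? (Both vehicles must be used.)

Check every non-empty split of the stops between the two vehicles; for each half take its own optimal tour:
  {B} + {K, T, W, H, M}: 6 + 89 = 95
  {K} + {B, T, W, H, M}: 8 + 95 = 103
  {B, K} + {T, W, H, M}: 14 + 89 = 103
  {T} + {B, K, W, H, M}: 34 + 74 = 108
  {B, T} + {K, W, H, M}: 40 + 68 = 108
  {K, T} + {B, W, H, M}: 34 + 74 = 108
  … (31 splits in total)
Best: vehicle 1 O → B → O = 6; vehicle 2 O → K → T → H → M → W → O = 89; combined 95.

95 m — the smallest possible combined total.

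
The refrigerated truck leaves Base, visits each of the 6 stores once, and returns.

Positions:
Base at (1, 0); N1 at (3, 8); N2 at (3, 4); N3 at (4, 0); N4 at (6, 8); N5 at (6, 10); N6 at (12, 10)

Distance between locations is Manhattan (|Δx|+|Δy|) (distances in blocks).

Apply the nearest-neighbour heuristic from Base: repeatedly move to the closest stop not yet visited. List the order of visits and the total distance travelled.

Nearest-neighbour total = 44 blocks; route Base → N3 → N2 → N1 → N4 → N5 → N6 → Base.

From Base: distances to unvisited — N3=3, N2=6, N1=10, N4=13, N5=15, N6=21. Nearest is N3 (3).
From N3: distances to unvisited — N2=5, N1=9, N4=10, N5=12, N6=18. Nearest is N2 (5).
From N2: distances to unvisited — N1=4, N4=7, N5=9, N6=15. Nearest is N1 (4).
From N1: distances to unvisited — N4=3, N5=5, N6=11. Nearest is N4 (3).
From N4: distances to unvisited — N5=2, N6=8. Nearest is N5 (2).
From N5: distances to unvisited — N6=6. Nearest is N6 (6).
Return N6→Base: 21.
Total = 3 + 5 + 4 + 3 + 2 + 6 + 21 = 44.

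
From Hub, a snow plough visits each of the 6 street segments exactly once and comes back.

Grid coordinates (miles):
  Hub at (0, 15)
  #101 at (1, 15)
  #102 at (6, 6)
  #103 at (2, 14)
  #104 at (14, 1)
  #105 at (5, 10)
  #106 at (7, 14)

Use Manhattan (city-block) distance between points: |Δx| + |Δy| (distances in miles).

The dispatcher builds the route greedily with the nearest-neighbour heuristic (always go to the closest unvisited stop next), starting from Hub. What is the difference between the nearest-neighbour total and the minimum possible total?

4 miles longer than the optimal tour.

From Hub: #101=1, #103=3, #106=8, #105=10, #102=15, #104=28 → choose #101 (1).
From #101: #103=2, #106=7, #105=9, #102=14, #104=27 → choose #103 (2).
From #103: #106=5, #105=7, #102=12, #104=25 → choose #106 (5).
From #106: #105=6, #102=9, #104=20 → choose #105 (6).
From #105: #102=5, #104=18 → choose #102 (5).
From #102: #104=13 → choose #104 (13).
NN route Hub → #101 → #103 → #106 → #105 → #102 → #104 → Hub costs 60.
Optimal: Hub → #101 → #103 → #105 → #102 → #104 → #106 → Hub costs 56 (by enumerating all 360 distinct tours).
Excess = 60 − 56 = 4.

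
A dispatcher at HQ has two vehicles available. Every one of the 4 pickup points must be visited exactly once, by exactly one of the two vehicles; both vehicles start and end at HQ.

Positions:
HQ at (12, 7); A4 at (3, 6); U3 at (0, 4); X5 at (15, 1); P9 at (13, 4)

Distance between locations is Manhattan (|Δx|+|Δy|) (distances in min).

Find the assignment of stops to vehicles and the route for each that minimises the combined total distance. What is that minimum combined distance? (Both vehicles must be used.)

There are 2^3 − 1 = 7 ways to divide the 4 stops into two non-empty groups. For each, the best each vehicle can do is its own shortest tour through its group:
  {A4} + {U3, X5, P9}: 20 + 42 = 62
  {U3} + {A4, X5, P9}: 30 + 36 = 66
  {A4, U3} + {X5, P9}: 30 + 18 = 48
  {X5} + {A4, U3, P9}: 18 + 32 = 50
  {A4, X5} + {U3, P9}: 36 + 32 = 68
  {U3, X5} + {A4, P9}: 42 + 26 = 68
  … (7 splits in total)
Best: vehicle 1 HQ → A4 → U3 → HQ = 30; vehicle 2 HQ → X5 → P9 → HQ = 18; combined 48.

Minimum combined distance: 48 min.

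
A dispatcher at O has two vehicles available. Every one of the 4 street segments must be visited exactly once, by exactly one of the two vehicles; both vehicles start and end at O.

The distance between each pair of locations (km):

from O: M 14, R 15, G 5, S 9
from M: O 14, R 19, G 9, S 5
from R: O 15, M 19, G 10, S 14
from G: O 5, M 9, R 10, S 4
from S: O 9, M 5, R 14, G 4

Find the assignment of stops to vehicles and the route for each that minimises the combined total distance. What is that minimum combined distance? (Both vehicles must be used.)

Try each way of splitting the stops between the two vehicles (each non-empty) and, for each split, find the best tour for each vehicle:
  {M} + {R, G, S}: 28 + 38 = 66
  {R} + {M, G, S}: 30 + 28 = 58
  {M, R} + {G, S}: 48 + 18 = 66
  {G} + {M, R, S}: 10 + 48 = 58
  {M, G} + {R, S}: 28 + 38 = 66
  {R, G} + {M, S}: 30 + 28 = 58
  … (7 splits in total)
Best: vehicle 1 O → R → O = 30; vehicle 2 O → M → S → G → O = 28; combined 58.

58 km — the smallest possible combined total.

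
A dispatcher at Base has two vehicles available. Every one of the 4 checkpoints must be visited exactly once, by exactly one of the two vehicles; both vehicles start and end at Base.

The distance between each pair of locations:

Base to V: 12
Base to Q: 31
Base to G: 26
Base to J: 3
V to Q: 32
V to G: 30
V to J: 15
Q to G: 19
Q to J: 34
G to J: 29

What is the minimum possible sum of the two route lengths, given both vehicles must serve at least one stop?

There are 2^3 − 1 = 7 ways to divide the 4 stops into two non-empty groups. For each, the best each vehicle can do is its own shortest tour through its group:
  {V} + {Q, G, J}: 24 + 82 = 106
  {Q} + {V, G, J}: 62 + 74 = 136
  {V, Q} + {G, J}: 75 + 58 = 133
  {G} + {V, Q, J}: 52 + 81 = 133
  {V, G} + {Q, J}: 68 + 68 = 136
  {Q, G} + {V, J}: 76 + 30 = 106
  … (7 splits in total)
  {V, Q, G} + {J}: 89 + 6 = 95  ← best
Best: vehicle 1 Base → V → Q → G → Base = 89; vehicle 2 Base → J → Base = 6; combined 95.

95 — the smallest possible combined total.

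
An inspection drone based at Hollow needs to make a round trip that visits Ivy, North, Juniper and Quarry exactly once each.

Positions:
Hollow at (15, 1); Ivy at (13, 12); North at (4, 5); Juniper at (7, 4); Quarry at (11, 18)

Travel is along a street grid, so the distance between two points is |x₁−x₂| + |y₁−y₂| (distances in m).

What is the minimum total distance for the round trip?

56 m — the shortest possible round trip.

There are 12 distinct closed tours to check (reversals are equivalent).
Hollow → Ivy → North → Juniper → Quarry → Hollow: 13+16+4+18+21 = 72
Hollow → Ivy → North → Quarry → Juniper → Hollow: 13+16+20+18+11 = 78
Hollow → Ivy → Juniper → North → Quarry → Hollow: 13+14+4+20+21 = 72
Hollow → Ivy → Juniper → Quarry → North → Hollow: 13+14+18+20+15 = 80
Hollow → Ivy → Quarry → North → Juniper → Hollow: 13+8+20+4+11 = 56
Hollow → Ivy → Quarry → Juniper → North → Hollow: 13+8+18+4+15 = 58
Hollow → North → Ivy → Juniper → Quarry → Hollow: 15+16+14+18+21 = 84
Hollow → North → Ivy → Quarry → Juniper → Hollow: 15+16+8+18+11 = 68
Hollow → North → Juniper → Ivy → Quarry → Hollow: 15+4+14+8+21 = 62
Hollow → North → Quarry → Ivy → Juniper → Hollow: 15+20+8+14+11 = 68
Hollow → Juniper → Ivy → North → Quarry → Hollow: 11+14+16+20+21 = 82
Hollow → Juniper → North → Ivy → Quarry → Hollow: 11+4+16+8+21 = 60
The minimum is 56.
One optimal route: Hollow → Ivy → Quarry → North → Juniper → Hollow (or its reverse).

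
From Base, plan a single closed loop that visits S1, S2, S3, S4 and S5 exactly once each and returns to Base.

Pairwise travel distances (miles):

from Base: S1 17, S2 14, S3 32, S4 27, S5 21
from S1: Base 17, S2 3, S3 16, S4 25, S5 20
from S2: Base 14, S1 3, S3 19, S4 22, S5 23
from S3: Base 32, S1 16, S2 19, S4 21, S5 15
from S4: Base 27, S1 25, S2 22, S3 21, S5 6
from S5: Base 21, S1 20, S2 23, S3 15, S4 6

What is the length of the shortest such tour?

Shortest round trip = 81 miles.

With 5 stops there are 5!/2 = 60 distinct round trips (a route and its reverse cost the same).
Base-S1-S2-S3-S4-S5-Base: 17+3+19+21+6+21 = 87
Base-S1-S2-S3-S5-S4-Base: 17+3+19+15+6+27 = 87
Base-S1-S2-S4-S3-S5-Base: 17+3+22+21+15+21 = 99
Base-S1-S2-S4-S5-S3-Base: 17+3+22+6+15+32 = 95
Base-S1-S2-S5-S3-S4-Base: 17+3+23+15+21+27 = 106
Base-S1-S2-S5-S4-S3-Base: 17+3+23+6+21+32 = 102
Base-S1-S3-S2-S4-S5-Base: 17+16+19+22+6+21 = 101
Base-S1-S3-S2-S5-S4-Base: 17+16+19+23+6+27 = 108
Base-S1-S3-S4-S2-S5-Base: 17+16+21+22+23+21 = 120
Base-S1-S3-S4-S5-S2-Base: 17+16+21+6+23+14 = 97
Base-S1-S3-S5-S2-S4-Base: 17+16+15+23+22+27 = 120
Base-S1-S3-S5-S4-S2-Base: 17+16+15+6+22+14 = 90
Base-S1-S4-S2-S3-S5-Base: 17+25+22+19+15+21 = 119
Base-S1-S4-S2-S5-S3-Base: 17+25+22+23+15+32 = 134
… (46 more)
Base-S2-S1-S3-S4-S5-Base: 14+3+16+21+6+21 = 81  ← best
The minimum is 81.
One optimal route: Base → S2 → S1 → S3 → S4 → S5 → Base (or its reverse).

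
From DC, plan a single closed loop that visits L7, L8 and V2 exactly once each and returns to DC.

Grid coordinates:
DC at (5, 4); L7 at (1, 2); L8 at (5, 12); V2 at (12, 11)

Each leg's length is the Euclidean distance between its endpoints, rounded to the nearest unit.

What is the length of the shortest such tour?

With 3 stops there are 3!/2 = 3 distinct round trips (a route and its reverse cost the same).
DC-L7-L8-V2-DC: 4+11+7+10 = 32
DC-L7-V2-L8-DC: 4+14+7+8 = 33
DC-L8-L7-V2-DC: 8+11+14+10 = 43
The minimum is 32.
One optimal route: DC → L7 → L8 → V2 → DC (or its reverse).

Minimum total distance: 32.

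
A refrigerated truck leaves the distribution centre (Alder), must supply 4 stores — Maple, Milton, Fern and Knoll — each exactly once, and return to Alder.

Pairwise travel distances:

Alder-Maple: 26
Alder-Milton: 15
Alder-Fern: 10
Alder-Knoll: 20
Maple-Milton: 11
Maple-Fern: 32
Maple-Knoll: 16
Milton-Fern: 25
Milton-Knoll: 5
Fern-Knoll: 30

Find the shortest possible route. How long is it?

Minimum total distance: 78.

There are 12 distinct closed tours to check (reversals are equivalent).
Alder - Maple - Milton - Fern - Knoll - Alder: 26+11+25+30+20 = 112
Alder - Maple - Milton - Knoll - Fern - Alder: 26+11+5+30+10 = 82
Alder - Maple - Fern - Milton - Knoll - Alder: 26+32+25+5+20 = 108
Alder - Maple - Fern - Knoll - Milton - Alder: 26+32+30+5+15 = 108
Alder - Maple - Knoll - Milton - Fern - Alder: 26+16+5+25+10 = 82
Alder - Maple - Knoll - Fern - Milton - Alder: 26+16+30+25+15 = 112
Alder - Milton - Maple - Fern - Knoll - Alder: 15+11+32+30+20 = 108
Alder - Milton - Maple - Knoll - Fern - Alder: 15+11+16+30+10 = 82
Alder - Milton - Fern - Maple - Knoll - Alder: 15+25+32+16+20 = 108
Alder - Milton - Knoll - Maple - Fern - Alder: 15+5+16+32+10 = 78
Alder - Fern - Maple - Milton - Knoll - Alder: 10+32+11+5+20 = 78
Alder - Fern - Milton - Maple - Knoll - Alder: 10+25+11+16+20 = 82
The minimum is 78.
One optimal route: Alder → Milton → Knoll → Maple → Fern → Alder (or its reverse).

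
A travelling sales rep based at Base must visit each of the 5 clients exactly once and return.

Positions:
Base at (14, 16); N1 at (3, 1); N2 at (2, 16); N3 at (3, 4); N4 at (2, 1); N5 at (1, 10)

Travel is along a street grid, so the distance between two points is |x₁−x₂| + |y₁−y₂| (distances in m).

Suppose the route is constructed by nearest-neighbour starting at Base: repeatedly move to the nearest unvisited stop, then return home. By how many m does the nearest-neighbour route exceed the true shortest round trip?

Base: N2=12, N5=19, N3=23, N1=26, N4=27 ⇒ N2
N2: N5=7, N3=13, N4=15, N1=16 ⇒ N5
N5: N3=8, N4=10, N1=11 ⇒ N3
N3: N1=3, N4=4 ⇒ N1
N1: N4=1 ⇒ N4
NN route Base → N2 → N5 → N3 → N1 → N4 → Base costs 58.
Optimal: Base → N2 → N5 → N4 → N1 → N3 → Base costs 56 (by enumerating all 60 distinct tours).
Excess = 58 − 56 = 2.

Excess over optimum: 2 m.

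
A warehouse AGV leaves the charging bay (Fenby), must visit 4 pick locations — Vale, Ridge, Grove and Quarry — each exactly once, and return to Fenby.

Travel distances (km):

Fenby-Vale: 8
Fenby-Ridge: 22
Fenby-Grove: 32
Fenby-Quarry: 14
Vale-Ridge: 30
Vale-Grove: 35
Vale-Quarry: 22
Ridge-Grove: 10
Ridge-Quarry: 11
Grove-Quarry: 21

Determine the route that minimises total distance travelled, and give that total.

Fenby-Vale-Ridge-Grove-Quarry-Fenby: 8+30+10+21+14 = 83
Fenby-Vale-Ridge-Quarry-Grove-Fenby: 8+30+11+21+32 = 102
Fenby-Vale-Grove-Ridge-Quarry-Fenby: 8+35+10+11+14 = 78
Fenby-Vale-Grove-Quarry-Ridge-Fenby: 8+35+21+11+22 = 97
Fenby-Vale-Quarry-Ridge-Grove-Fenby: 8+22+11+10+32 = 83
Fenby-Vale-Quarry-Grove-Ridge-Fenby: 8+22+21+10+22 = 83
Fenby-Ridge-Vale-Grove-Quarry-Fenby: 22+30+35+21+14 = 122
Fenby-Ridge-Vale-Quarry-Grove-Fenby: 22+30+22+21+32 = 127
Fenby-Ridge-Grove-Vale-Quarry-Fenby: 22+10+35+22+14 = 103
Fenby-Ridge-Quarry-Vale-Grove-Fenby: 22+11+22+35+32 = 122
Fenby-Grove-Vale-Ridge-Quarry-Fenby: 32+35+30+11+14 = 122
Fenby-Grove-Ridge-Vale-Quarry-Fenby: 32+10+30+22+14 = 108
The minimum is 78.
One optimal route: Fenby → Vale → Grove → Ridge → Quarry → Fenby (or its reverse).

78 km — the shortest possible round trip.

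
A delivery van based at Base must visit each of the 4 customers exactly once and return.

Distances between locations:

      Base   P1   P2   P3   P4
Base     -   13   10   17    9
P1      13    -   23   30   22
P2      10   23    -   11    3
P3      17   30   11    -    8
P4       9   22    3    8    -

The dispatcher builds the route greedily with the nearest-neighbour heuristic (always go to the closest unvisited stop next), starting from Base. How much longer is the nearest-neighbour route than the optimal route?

Base: P4=9, P2=10, P1=13, P3=17 ⇒ P4
P4: P2=3, P3=8, P1=22 ⇒ P2
P2: P3=11, P1=23 ⇒ P3
P3: P1=30 ⇒ P1
NN route Base → P4 → P2 → P3 → P1 → Base costs 66.
Optimal: Base → P1 → P2 → P3 → P4 → Base costs 64 (by enumerating all 12 distinct tours).
Excess = 66 − 64 = 2.

The nearest-neighbour route is 2 longer than optimal.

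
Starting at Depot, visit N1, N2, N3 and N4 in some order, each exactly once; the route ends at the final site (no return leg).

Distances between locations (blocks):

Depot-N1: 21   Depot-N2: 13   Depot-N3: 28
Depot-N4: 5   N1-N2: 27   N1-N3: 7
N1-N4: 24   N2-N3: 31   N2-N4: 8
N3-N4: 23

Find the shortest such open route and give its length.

47 blocks — the minimum one-way total.

There are 4! = 24 possible orderings.
Depot - N1 - N2 - N3 - N4: 21+27+31+23 = 102
Depot - N1 - N2 - N4 - N3: 21+27+8+23 = 79
Depot - N1 - N3 - N2 - N4: 21+7+31+8 = 67
Depot - N1 - N3 - N4 - N2: 21+7+23+8 = 59
Depot - N1 - N4 - N2 - N3: 21+24+8+31 = 84
Depot - N1 - N4 - N3 - N2: 21+24+23+31 = 99
Depot - N2 - N1 - N3 - N4: 13+27+7+23 = 70
Depot - N2 - N1 - N4 - N3: 13+27+24+23 = 87
Depot - N2 - N3 - N1 - N4: 13+31+7+24 = 75
Depot - N2 - N3 - N4 - N1: 13+31+23+24 = 91
Depot - N2 - N4 - N1 - N3: 13+8+24+7 = 52
Depot - N2 - N4 - N3 - N1: 13+8+23+7 = 51
Depot - N3 - N1 - N2 - N4: 28+7+27+8 = 70
Depot - N3 - N1 - N4 - N2: 28+7+24+8 = 67
… (10 more)
Depot - N4 - N2 - N1 - N3: 5+8+27+7 = 47  ← best
The minimum is 47.
One shortest path: Depot → N4 → N2 → N1 → N3.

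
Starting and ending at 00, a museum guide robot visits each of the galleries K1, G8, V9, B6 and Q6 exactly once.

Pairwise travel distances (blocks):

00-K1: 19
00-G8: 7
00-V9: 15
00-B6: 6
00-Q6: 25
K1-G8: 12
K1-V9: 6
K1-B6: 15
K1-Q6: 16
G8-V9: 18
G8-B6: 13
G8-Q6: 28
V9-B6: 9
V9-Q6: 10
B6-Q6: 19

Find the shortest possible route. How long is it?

Shortest round trip = 60 blocks.

With 5 stops there are 5!/2 = 60 distinct round trips (a route and its reverse cost the same).
00→K1→G8→V9→B6→Q6→00: 19+12+18+9+19+25 = 102
00→K1→G8→V9→Q6→B6→00: 19+12+18+10+19+6 = 84
00→K1→G8→B6→V9→Q6→00: 19+12+13+9+10+25 = 88
00→K1→G8→B6→Q6→V9→00: 19+12+13+19+10+15 = 88
00→K1→G8→Q6→V9→B6→00: 19+12+28+10+9+6 = 84
00→K1→G8→Q6→B6→V9→00: 19+12+28+19+9+15 = 102
00→K1→V9→G8→B6→Q6→00: 19+6+18+13+19+25 = 100
00→K1→V9→G8→Q6→B6→00: 19+6+18+28+19+6 = 96
00→K1→V9→B6→G8→Q6→00: 19+6+9+13+28+25 = 100
00→K1→V9→B6→Q6→G8→00: 19+6+9+19+28+7 = 88
00→K1→V9→Q6→G8→B6→00: 19+6+10+28+13+6 = 82
00→K1→V9→Q6→B6→G8→00: 19+6+10+19+13+7 = 74
00→K1→B6→G8→V9→Q6→00: 19+15+13+18+10+25 = 100
00→K1→B6→G8→Q6→V9→00: 19+15+13+28+10+15 = 100
… (46 more)
00→G8→K1→V9→Q6→B6→00: 7+12+6+10+19+6 = 60  ← best
The minimum is 60.
One optimal route: 00 → G8 → K1 → V9 → Q6 → B6 → 00 (or its reverse).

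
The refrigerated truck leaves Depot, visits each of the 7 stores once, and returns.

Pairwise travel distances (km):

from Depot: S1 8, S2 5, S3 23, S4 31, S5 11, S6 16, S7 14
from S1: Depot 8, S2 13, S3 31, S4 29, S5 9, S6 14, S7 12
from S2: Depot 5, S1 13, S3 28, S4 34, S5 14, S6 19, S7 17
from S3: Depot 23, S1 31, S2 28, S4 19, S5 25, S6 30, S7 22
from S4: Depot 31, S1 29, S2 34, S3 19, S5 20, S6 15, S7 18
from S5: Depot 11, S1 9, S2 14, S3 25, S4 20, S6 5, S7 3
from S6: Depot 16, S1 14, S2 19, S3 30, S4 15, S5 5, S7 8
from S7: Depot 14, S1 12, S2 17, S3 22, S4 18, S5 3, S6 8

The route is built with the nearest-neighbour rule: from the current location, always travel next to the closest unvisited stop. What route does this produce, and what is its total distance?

At Depot the remaining stops are S2 5, S1 8, S5 11, S7 14, S6 16, S3 23, S4 31; go to S2.
At S2 the remaining stops are S1 13, S5 14, S7 17, S6 19, S3 28, S4 34; go to S1.
At S1 the remaining stops are S5 9, S7 12, S6 14, S4 29, S3 31; go to S5.
At S5 the remaining stops are S7 3, S6 5, S4 20, S3 25; go to S7.
At S7 the remaining stops are S6 8, S4 18, S3 22; go to S6.
At S6 the remaining stops are S4 15, S3 30; go to S4.
At S4 the remaining stops are S3 19; go to S3.
Return S3→Depot: 23.
Total = 5 + 13 + 9 + 3 + 8 + 15 + 19 + 23 = 95.

Nearest-neighbour total = 95 km; route Depot → S2 → S1 → S5 → S7 → S6 → S4 → S3 → Depot.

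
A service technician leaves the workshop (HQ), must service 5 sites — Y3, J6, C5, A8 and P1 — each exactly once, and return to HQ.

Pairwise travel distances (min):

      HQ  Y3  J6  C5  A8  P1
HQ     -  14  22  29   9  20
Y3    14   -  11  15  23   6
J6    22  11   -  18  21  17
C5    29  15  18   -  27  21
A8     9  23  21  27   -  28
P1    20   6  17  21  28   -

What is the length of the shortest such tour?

Shortest round trip = 89 min.

With 5 stops there are 5!/2 = 60 distinct round trips (a route and its reverse cost the same).
HQ-Y3-J6-C5-A8-P1-HQ: 14+11+18+27+28+20 = 118
HQ-Y3-J6-C5-P1-A8-HQ: 14+11+18+21+28+9 = 101
HQ-Y3-J6-A8-C5-P1-HQ: 14+11+21+27+21+20 = 114
HQ-Y3-J6-A8-P1-C5-HQ: 14+11+21+28+21+29 = 124
HQ-Y3-J6-P1-C5-A8-HQ: 14+11+17+21+27+9 = 99
HQ-Y3-J6-P1-A8-C5-HQ: 14+11+17+28+27+29 = 126
HQ-Y3-C5-J6-A8-P1-HQ: 14+15+18+21+28+20 = 116
HQ-Y3-C5-J6-P1-A8-HQ: 14+15+18+17+28+9 = 101
HQ-Y3-C5-A8-J6-P1-HQ: 14+15+27+21+17+20 = 114
HQ-Y3-C5-A8-P1-J6-HQ: 14+15+27+28+17+22 = 123
HQ-Y3-C5-P1-J6-A8-HQ: 14+15+21+17+21+9 = 97
HQ-Y3-C5-P1-A8-J6-HQ: 14+15+21+28+21+22 = 121
HQ-Y3-A8-J6-C5-P1-HQ: 14+23+21+18+21+20 = 117
HQ-Y3-A8-J6-P1-C5-HQ: 14+23+21+17+21+29 = 125
… (46 more)
HQ-Y3-P1-C5-J6-A8-HQ: 14+6+21+18+21+9 = 89  ← best
The minimum is 89.
One optimal route: HQ → Y3 → P1 → C5 → J6 → A8 → HQ (or its reverse).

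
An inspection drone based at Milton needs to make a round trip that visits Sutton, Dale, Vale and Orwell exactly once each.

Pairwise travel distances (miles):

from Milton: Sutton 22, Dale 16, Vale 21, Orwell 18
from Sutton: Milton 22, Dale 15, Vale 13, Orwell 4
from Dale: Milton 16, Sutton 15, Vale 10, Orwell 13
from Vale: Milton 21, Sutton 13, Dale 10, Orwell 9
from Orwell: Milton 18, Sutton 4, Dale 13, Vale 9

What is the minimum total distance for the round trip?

61 miles — the shortest possible round trip.

There are 12 distinct closed tours to check (reversals are equivalent).
Milton→Sutton→Dale→Vale→Orwell→Milton: 22+15+10+9+18 = 74
Milton→Sutton→Dale→Orwell→Vale→Milton: 22+15+13+9+21 = 80
Milton→Sutton→Vale→Dale→Orwell→Milton: 22+13+10+13+18 = 76
Milton→Sutton→Vale→Orwell→Dale→Milton: 22+13+9+13+16 = 73
Milton→Sutton→Orwell→Dale→Vale→Milton: 22+4+13+10+21 = 70
Milton→Sutton→Orwell→Vale→Dale→Milton: 22+4+9+10+16 = 61
Milton→Dale→Sutton→Vale→Orwell→Milton: 16+15+13+9+18 = 71
Milton→Dale→Sutton→Orwell→Vale→Milton: 16+15+4+9+21 = 65
Milton→Dale→Vale→Sutton→Orwell→Milton: 16+10+13+4+18 = 61
Milton→Dale→Orwell→Sutton→Vale→Milton: 16+13+4+13+21 = 67
Milton→Vale→Sutton→Dale→Orwell→Milton: 21+13+15+13+18 = 80
Milton→Vale→Dale→Sutton→Orwell→Milton: 21+10+15+4+18 = 68
The minimum is 61.
One optimal route: Milton → Sutton → Orwell → Vale → Dale → Milton (or its reverse).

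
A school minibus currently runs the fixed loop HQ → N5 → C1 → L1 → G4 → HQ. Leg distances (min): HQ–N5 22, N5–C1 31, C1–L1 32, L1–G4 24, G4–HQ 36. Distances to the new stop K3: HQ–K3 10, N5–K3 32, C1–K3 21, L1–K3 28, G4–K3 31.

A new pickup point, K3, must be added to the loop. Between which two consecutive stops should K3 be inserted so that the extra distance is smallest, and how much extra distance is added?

Minimum extra distance: 5 min, inserting K3 between G4 and HQ.

Insertion cost between consecutive stops i–j is d(i,K3) + d(K3,j) − d(i,j):
  between HQ and N5: 10 + 32 − 22 = 20
  between N5 and C1: 32 + 21 − 31 = 22
  between C1 and L1: 21 + 28 − 32 = 17
  between L1 and G4: 28 + 31 − 24 = 35
  between G4 and HQ: 31 + 10 − 36 = 5
Cheapest insertion is between G4 and HQ, adding 5.
New total = 145 + 5 = 150.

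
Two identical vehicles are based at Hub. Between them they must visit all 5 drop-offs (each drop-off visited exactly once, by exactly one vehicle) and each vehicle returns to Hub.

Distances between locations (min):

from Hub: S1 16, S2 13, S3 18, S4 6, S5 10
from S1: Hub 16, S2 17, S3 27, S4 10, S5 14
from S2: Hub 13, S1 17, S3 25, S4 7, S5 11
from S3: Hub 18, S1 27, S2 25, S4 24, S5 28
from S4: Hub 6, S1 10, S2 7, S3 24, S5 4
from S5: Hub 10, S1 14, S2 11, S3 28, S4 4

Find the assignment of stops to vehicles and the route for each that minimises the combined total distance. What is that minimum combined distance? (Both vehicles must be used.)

Check every non-empty split of the stops between the two vehicles; for each half take its own optimal tour:
  {S1} + {S2, S3, S4, S5}: 32 + 64 = 96
  {S2} + {S1, S3, S4, S5}: 26 + 69 = 95
  {S1, S2} + {S3, S4, S5}: 46 + 56 = 102
  {S3} + {S1, S2, S4, S5}: 36 + 54 = 90
  {S1, S3} + {S2, S4, S5}: 61 + 34 = 95
  {S2, S3} + {S1, S4, S5}: 56 + 40 = 96
  … (15 splits in total)
Best: vehicle 1 Hub → S3 → Hub = 36; vehicle 2 Hub → S1 → S2 → S4 → S5 → Hub = 54; combined 90.

90 min — the smallest possible combined total.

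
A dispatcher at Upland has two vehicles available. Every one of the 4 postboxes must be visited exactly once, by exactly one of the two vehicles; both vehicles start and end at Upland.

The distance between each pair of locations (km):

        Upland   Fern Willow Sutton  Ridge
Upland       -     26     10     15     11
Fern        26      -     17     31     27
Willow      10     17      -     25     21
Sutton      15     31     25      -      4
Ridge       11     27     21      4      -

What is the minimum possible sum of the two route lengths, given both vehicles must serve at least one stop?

Try each way of splitting the stops between the two vehicles (each non-empty) and, for each split, find the best tour for each vehicle:
  {Fern} + {Willow, Sutton, Ridge}: 52 + 50 = 102
  {Willow} + {Fern, Sutton, Ridge}: 20 + 72 = 92
  {Fern, Willow} + {Sutton, Ridge}: 53 + 30 = 83
  {Sutton} + {Fern, Willow, Ridge}: 30 + 65 = 95
  {Fern, Sutton} + {Willow, Ridge}: 72 + 42 = 114
  {Willow, Sutton} + {Fern, Ridge}: 50 + 64 = 114
  … (7 splits in total)
Best: vehicle 1 Upland → Fern → Willow → Upland = 53; vehicle 2 Upland → Sutton → Ridge → Upland = 30; combined 83.

83 km — the smallest possible combined total.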